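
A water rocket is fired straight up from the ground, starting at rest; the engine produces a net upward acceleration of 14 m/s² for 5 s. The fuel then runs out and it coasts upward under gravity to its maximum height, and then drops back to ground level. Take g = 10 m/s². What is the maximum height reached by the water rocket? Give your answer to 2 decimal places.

420.00 m

Phase 1 (powered ascent): v₀ = 0 m/s, a = 14 m/s².
v = v₀ + at = 0 + (14)(5) = 70.0 m/s
Δx = v₀t + ½at² = 0·5 + 0.5·14·5² = 175 m

Phase 2 (coasting upward): v₀ = 70.0 m/s, a = -10 m/s².
v = v₀ + at → t = (0 − 70.0) / -10 = 7.00 s
v² = v₀² + 2aΔx → Δx = (0² − 70.0²)/(2·-10) = 245 m
Maximum height = 175 + 245 = 420 m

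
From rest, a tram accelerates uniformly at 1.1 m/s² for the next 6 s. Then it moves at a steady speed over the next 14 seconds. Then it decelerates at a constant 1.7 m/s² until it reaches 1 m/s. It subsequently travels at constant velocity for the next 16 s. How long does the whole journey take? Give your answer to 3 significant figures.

Phase 1 (accelerating): v₀ = 0 m/s, a = 1.1 m/s².
v = v₀ + at = 0 + (1.1)(6) = 6.60 m/s
Δx = v₀t + ½at² = 0·6 + 0.5·1.1·6² = 19.8 m

Phase 2 (constant speed): v₀ = 6.60 m/s, a = 0 m/s².
v = v₀ + at = 6.60 + (0)(14) = 6.60 m/s
Δx = v₀t + ½at² = 6.60·14 + 0.5·0·14² = 92.4 m

Phase 3 (decelerating): v₀ = 6.60 m/s, a = -1.7 m/s².
v = v₀ + at → t = (1 − 6.60) / -1.7 = 3.29 s
v² = v₀² + 2aΔx → Δx = (1² − 6.60²)/(2·-1.7) = 12.5 m

Phase 4 (constant speed): v₀ = 1.00 m/s, a = 0 m/s².
v = v₀ + at = 1.00 + (0)(16) = 1.00 m/s
Δx = v₀t + ½at² = 1.00·16 + 0.5·0·16² = 16.0 m
Total time = 6.00 + 14.0 + 3.29 + 16.0 = 39.3 s

39.3 s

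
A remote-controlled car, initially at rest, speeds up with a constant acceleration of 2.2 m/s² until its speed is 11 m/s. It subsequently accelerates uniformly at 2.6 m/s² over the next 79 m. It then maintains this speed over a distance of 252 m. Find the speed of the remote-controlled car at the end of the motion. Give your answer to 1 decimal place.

23.1 m/s

Phase 1 (accelerating): v₀ = 0 m/s, a = 2.2 m/s².
v = v₀ + at → t = (11 − 0) / 2.2 = 5.00 s
v² = v₀² + 2aΔx → Δx = (11² − 0²)/(2·2.2) = 27.5 m

Phase 2 (accelerating): v₀ = 11.0 m/s, a = 2.6 m/s².
v² = v₀² + 2aΔx = 11.0² + 2·2.6·79 = 532 → v = 23.1 m/s
t = (v − v₀)/a = (23.1 − 11.0)/2.6 = 4.64 s

Phase 3 (constant speed): v₀ = 23.1 m/s, a = 0 m/s².
Constant speed: t = d/v = 252/23.1 = 10.9 s
Final speed = 23.1 m/s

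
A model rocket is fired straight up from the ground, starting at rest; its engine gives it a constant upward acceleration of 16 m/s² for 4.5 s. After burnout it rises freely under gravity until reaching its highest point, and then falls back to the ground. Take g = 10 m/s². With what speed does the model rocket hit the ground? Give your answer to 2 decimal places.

Phase 1 (powered ascent): v₀ = 0 m/s, a = 16 m/s².
v = v₀ + at = 0 + (16)(4.5) = 72.0 m/s
Δx = v₀t + ½at² = 0·4.5 + 0.5·16·4.5² = 162 m

Phase 2 (coasting upward): v₀ = 72.0 m/s, a = -10 m/s².
v = v₀ + at → t = (0 − 72.0) / -10 = 7.20 s
v² = v₀² + 2aΔx → Δx = (0² − 72.0²)/(2·-10) = 259 m

Phase 3 (free fall): v₀ = 0 m/s, a = -10 m/s².
Falls 421 m from rest: t = √(2·421/10) = 9.18 s; v = g·t = 91.8 m/s.
Impact speed = 91.8 m/s

91.78 m/s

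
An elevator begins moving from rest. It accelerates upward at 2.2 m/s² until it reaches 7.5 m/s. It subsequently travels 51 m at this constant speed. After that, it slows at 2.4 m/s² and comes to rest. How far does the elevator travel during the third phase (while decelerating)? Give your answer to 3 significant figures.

11.7 m

Phase 1 (accelerating): v₀ = 0 m/s, a = 2.2 m/s².
v = v₀ + at → t = (7.5 − 0) / 2.2 = 3.41 s
v² = v₀² + 2aΔx → Δx = (7.5² − 0²)/(2·2.2) = 12.8 m

Phase 2 (constant speed): v₀ = 7.50 m/s, a = 0 m/s².
Constant speed: t = d/v = 51/7.50 = 6.80 s

Phase 3 (decelerating): v₀ = 7.50 m/s, a = -2.4 m/s².
v = v₀ + at → t = (0 − 7.50) / -2.4 = 3.12 s
v² = v₀² + 2aΔx → Δx = (0² − 7.50²)/(2·-2.4) = 11.7 m
Distance in phase 3 = 11.7 m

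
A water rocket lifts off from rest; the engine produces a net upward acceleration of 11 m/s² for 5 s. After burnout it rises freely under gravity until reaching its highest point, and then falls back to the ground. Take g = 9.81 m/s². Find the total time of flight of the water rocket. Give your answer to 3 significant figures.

Phase 1 (powered ascent): v₀ = 0 m/s, a = 11 m/s².
v = v₀ + at = 0 + (11)(5) = 55.0 m/s
Δx = v₀t + ½at² = 0·5 + 0.5·11·5² = 138 m

Phase 2 (coasting upward): v₀ = 55.0 m/s, a = -9.81 m/s².
v = v₀ + at → t = (0 − 55.0) / -9.81 = 5.61 s
v² = v₀² + 2aΔx → Δx = (0² − 55.0²)/(2·-9.81) = 154 m

Phase 3 (free fall): v₀ = 0 m/s, a = -9.81 m/s².
Falls 292 m from rest: t = √(2·292/9.81) = 7.71 s; v = g·t = 75.6 m/s.
Total time = 5.00 + 5.61 + 7.71 = 18.3 s

18.3 s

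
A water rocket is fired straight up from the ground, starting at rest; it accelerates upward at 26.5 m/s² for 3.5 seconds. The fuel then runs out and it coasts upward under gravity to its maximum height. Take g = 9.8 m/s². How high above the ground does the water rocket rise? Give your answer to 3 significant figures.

Phase 1 (powered ascent): v₀ = 0 m/s, a = 26.5 m/s².
v = v₀ + at = 0 + (26.5)(3.5) = 92.8 m/s
Δx = v₀t + ½at² = 0·3.5 + 0.5·26.5·3.5² = 162 m

Phase 2 (coasting upward): v₀ = 92.8 m/s, a = -9.8 m/s².
v = v₀ + at → t = (0 − 92.8) / -9.8 = 9.46 s
v² = v₀² + 2aΔx → Δx = (0² − 92.8²)/(2·-9.8) = 439 m
Maximum height = 162 + 439 = 601 m

601 m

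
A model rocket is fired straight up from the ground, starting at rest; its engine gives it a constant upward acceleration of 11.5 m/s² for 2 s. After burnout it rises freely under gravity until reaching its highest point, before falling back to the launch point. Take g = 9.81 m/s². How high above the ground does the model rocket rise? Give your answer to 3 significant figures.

Phase 1 (powered ascent): v₀ = 0 m/s, a = 11.5 m/s².
v = v₀ + at = 0 + (11.5)(2) = 23.0 m/s
Δx = v₀t + ½at² = 0·2 + 0.5·11.5·2² = 23.0 m

Phase 2 (coasting upward): v₀ = 23.0 m/s, a = -9.81 m/s².
v = v₀ + at → t = (0 − 23.0) / -9.81 = 2.34 s
v² = v₀² + 2aΔx → Δx = (0² − 23.0²)/(2·-9.81) = 27.0 m
Maximum height = 23.0 + 27.0 = 50.0 m

50.0 m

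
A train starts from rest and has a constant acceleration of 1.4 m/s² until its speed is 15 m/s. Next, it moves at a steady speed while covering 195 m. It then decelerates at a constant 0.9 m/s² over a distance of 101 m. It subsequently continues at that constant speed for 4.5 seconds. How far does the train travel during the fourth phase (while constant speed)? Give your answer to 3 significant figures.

29.6 m

Phase 1 (accelerating): v₀ = 0 m/s, a = 1.4 m/s².
v = v₀ + at → t = (15 − 0) / 1.4 = 10.7 s
v² = v₀² + 2aΔx → Δx = (15² − 0²)/(2·1.4) = 80.4 m

Phase 2 (constant speed): v₀ = 15.0 m/s, a = 0 m/s².
Constant speed: t = d/v = 195/15.0 = 13.0 s

Phase 3 (decelerating): v₀ = 15.0 m/s, a = -0.9 m/s².
v² = v₀² + 2aΔx = 15.0² + 2·-0.9·101 = 43.2 → v = 6.57 m/s
t = (v − v₀)/a = (6.57 − 15.0)/-0.9 = 9.36 s

Phase 4 (constant speed): v₀ = 6.57 m/s, a = 0 m/s².
v = v₀ + at = 6.57 + (0)(4.5) = 6.57 m/s
Δx = v₀t + ½at² = 6.57·4.5 + 0.5·0·4.5² = 29.6 m
Distance in phase 4 = 29.6 m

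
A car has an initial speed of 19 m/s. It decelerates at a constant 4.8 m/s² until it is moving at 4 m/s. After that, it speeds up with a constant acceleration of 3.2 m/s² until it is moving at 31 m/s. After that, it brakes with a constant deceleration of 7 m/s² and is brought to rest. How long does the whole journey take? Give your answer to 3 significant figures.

16.0 s

Phase 1 (decelerating): v₀ = 19.0 m/s, a = -4.8 m/s².
v = v₀ + at → t = (4 − 19.0) / -4.8 = 3.12 s
v² = v₀² + 2aΔx → Δx = (4² − 19.0²)/(2·-4.8) = 35.9 m

Phase 2 (accelerating): v₀ = 4.00 m/s, a = 3.2 m/s².
v = v₀ + at → t = (31 − 4.00) / 3.2 = 8.44 s
v² = v₀² + 2aΔx → Δx = (31² − 4.00²)/(2·3.2) = 148 m

Phase 3 (decelerating): v₀ = 31.0 m/s, a = -7 m/s².
v = v₀ + at → t = (0 − 31.0) / -7 = 4.43 s
v² = v₀² + 2aΔx → Δx = (0² − 31.0²)/(2·-7) = 68.6 m
Total time = 3.12 + 8.44 + 4.43 = 16.0 s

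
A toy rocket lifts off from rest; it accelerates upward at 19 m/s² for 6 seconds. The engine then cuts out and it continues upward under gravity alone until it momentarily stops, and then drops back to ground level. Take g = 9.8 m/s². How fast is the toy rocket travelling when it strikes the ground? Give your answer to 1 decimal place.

140.4 m/s

Phase 1 (powered ascent): v₀ = 0 m/s, a = 19 m/s².
v = v₀ + at = 0 + (19)(6) = 114 m/s
Δx = v₀t + ½at² = 0·6 + 0.5·19·6² = 342 m

Phase 2 (coasting upward): v₀ = 114 m/s, a = -9.8 m/s².
v = v₀ + at → t = (0 − 114) / -9.8 = 11.6 s
v² = v₀² + 2aΔx → Δx = (0² − 114²)/(2·-9.8) = 663 m

Phase 3 (free fall): v₀ = 0 m/s, a = -9.8 m/s².
Falls 1010 m from rest: t = √(2·1010/9.8) = 14.3 s; v = g·t = 140 m/s.
Impact speed = 140 m/s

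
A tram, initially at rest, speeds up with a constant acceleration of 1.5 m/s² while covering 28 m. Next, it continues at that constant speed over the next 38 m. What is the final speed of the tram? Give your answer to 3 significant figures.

Phase 1 (accelerating): v₀ = 0 m/s, a = 1.5 m/s².
v² = v₀² + 2aΔx = 0² + 2·1.5·28 = 84.0 → v = 9.17 m/s
t = (v − v₀)/a = (9.17 − 0)/1.5 = 6.11 s

Phase 2 (constant speed): v₀ = 9.17 m/s, a = 0 m/s².
Constant speed: t = d/v = 38/9.17 = 4.15 s
Final speed = 9.17 m/s

9.17 m/s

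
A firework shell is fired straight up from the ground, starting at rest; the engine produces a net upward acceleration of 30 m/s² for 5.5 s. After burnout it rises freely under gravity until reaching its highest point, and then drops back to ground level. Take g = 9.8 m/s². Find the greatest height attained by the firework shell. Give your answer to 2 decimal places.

Phase 1 (powered ascent): v₀ = 0 m/s, a = 30 m/s².
v = v₀ + at = 0 + (30)(5.5) = 165 m/s
Δx = v₀t + ½at² = 0·5.5 + 0.5·30·5.5² = 454 m

Phase 2 (coasting upward): v₀ = 165 m/s, a = -9.8 m/s².
v = v₀ + at → t = (0 − 165) / -9.8 = 16.8 s
v² = v₀² + 2aΔx → Δx = (0² − 165²)/(2·-9.8) = 1390 m
Maximum height = 454 + 1390 = 1840 m

1842.78 m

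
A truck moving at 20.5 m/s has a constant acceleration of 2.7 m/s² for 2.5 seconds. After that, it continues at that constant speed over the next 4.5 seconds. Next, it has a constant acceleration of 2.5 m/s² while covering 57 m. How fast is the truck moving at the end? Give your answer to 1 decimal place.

32.1 m/s

Phase 1 (accelerating): v₀ = 20.5 m/s, a = 2.7 m/s².
v = v₀ + at = 20.5 + (2.7)(2.5) = 27.2 m/s
Δx = v₀t + ½at² = 20.5·2.5 + 0.5·2.7·2.5² = 59.7 m

Phase 2 (constant speed): v₀ = 27.2 m/s, a = 0 m/s².
v = v₀ + at = 27.2 + (0)(4.5) = 27.2 m/s
Δx = v₀t + ½at² = 27.2·4.5 + 0.5·0·4.5² = 123 m

Phase 3 (accelerating): v₀ = 27.2 m/s, a = 2.5 m/s².
v² = v₀² + 2aΔx = 27.2² + 2·2.5·57 = 1030 → v = 32.1 m/s
t = (v − v₀)/a = (32.1 − 27.2)/2.5 = 1.92 s
Final speed = 32.1 m/s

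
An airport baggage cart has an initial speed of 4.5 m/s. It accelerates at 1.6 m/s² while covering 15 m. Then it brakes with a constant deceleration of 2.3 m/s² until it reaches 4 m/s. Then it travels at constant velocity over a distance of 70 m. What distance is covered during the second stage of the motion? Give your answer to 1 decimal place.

Phase 1 (accelerating): v₀ = 4.50 m/s, a = 1.6 m/s².
v² = v₀² + 2aΔx = 4.50² + 2·1.6·15 = 68.2 → v = 8.26 m/s
t = (v − v₀)/a = (8.26 − 4.50)/1.6 = 2.35 s

Phase 2 (decelerating): v₀ = 8.26 m/s, a = -2.3 m/s².
v = v₀ + at → t = (4 − 8.26) / -2.3 = 1.85 s
v² = v₀² + 2aΔx → Δx = (4² − 8.26²)/(2·-2.3) = 11.4 m
Distance in phase 2 = 11.4 m

11.4 m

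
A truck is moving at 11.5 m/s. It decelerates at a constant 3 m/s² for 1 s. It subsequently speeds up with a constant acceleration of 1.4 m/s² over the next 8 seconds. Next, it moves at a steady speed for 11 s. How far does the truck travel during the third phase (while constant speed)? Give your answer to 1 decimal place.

216.7 m

Phase 1 (decelerating): v₀ = 11.5 m/s, a = -3 m/s².
v = v₀ + at = 11.5 + (-3)(1) = 8.50 m/s
Δx = v₀t + ½at² = 11.5·1 + 0.5·-3·1² = 10.0 m

Phase 2 (accelerating): v₀ = 8.50 m/s, a = 1.4 m/s².
v = v₀ + at = 8.50 + (1.4)(8) = 19.7 m/s
Δx = v₀t + ½at² = 8.50·8 + 0.5·1.4·8² = 113 m

Phase 3 (constant speed): v₀ = 19.7 m/s, a = 0 m/s².
v = v₀ + at = 19.7 + (0)(11) = 19.7 m/s
Δx = v₀t + ½at² = 19.7·11 + 0.5·0·11² = 217 m
Distance in phase 3 = 217 m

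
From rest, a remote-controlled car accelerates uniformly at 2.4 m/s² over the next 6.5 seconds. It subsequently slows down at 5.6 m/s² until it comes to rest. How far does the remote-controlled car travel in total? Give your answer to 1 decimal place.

Phase 1 (accelerating): v₀ = 0 m/s, a = 2.4 m/s².
v = v₀ + at = 0 + (2.4)(6.5) = 15.6 m/s
Δx = v₀t + ½at² = 0·6.5 + 0.5·2.4·6.5² = 50.7 m

Phase 2 (decelerating): v₀ = 15.6 m/s, a = -5.6 m/s².
v = v₀ + at → t = (0 − 15.6) / -5.6 = 2.79 s
v² = v₀² + 2aΔx → Δx = (0² − 15.6²)/(2·-5.6) = 21.7 m
Total distance = 50.7 + 21.7 = 72.4 m

72.4 m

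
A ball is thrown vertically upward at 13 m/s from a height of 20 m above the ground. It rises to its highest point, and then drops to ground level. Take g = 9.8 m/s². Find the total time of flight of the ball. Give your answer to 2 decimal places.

3.74 s

Phase 1 (rising): v₀ = 13.0 m/s, a = -9.8 m/s².
v = v₀ + at → t = (0 − 13.0) / -9.8 = 1.33 s
v² = v₀² + 2aΔx → Δx = (0² − 13.0²)/(2·-9.8) = 8.62 m

Phase 2 (falling): v₀ = 0 m/s, a = -9.8 m/s².
Falls 28.6 m from rest: t = √(2·28.6/9.8) = 2.42 s; v = g·t = 23.7 m/s.
Total time = 1.33 + 2.42 = 3.74 s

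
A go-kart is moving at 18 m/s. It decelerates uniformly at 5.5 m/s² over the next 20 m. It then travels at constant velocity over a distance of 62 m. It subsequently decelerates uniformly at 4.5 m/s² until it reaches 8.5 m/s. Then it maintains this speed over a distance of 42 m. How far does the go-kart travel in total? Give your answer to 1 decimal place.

127.5 m

Phase 1 (decelerating): v₀ = 18.0 m/s, a = -5.5 m/s².
v² = v₀² + 2aΔx = 18.0² + 2·-5.5·20 = 104 → v = 10.2 m/s
t = (v − v₀)/a = (10.2 − 18.0)/-5.5 = 1.42 s

Phase 2 (constant speed): v₀ = 10.2 m/s, a = 0 m/s².
Constant speed: t = d/v = 62/10.2 = 6.08 s

Phase 3 (decelerating): v₀ = 10.2 m/s, a = -4.5 m/s².
v = v₀ + at → t = (8.5 − 10.2) / -4.5 = 0.377 s
v² = v₀² + 2aΔx → Δx = (8.5² − 10.2²)/(2·-4.5) = 3.53 m

Phase 4 (constant speed): v₀ = 8.50 m/s, a = 0 m/s².
Constant speed: t = d/v = 42/8.50 = 4.94 s
Total distance = 20.0 + 62.0 + 3.53 + 42.0 = 128 m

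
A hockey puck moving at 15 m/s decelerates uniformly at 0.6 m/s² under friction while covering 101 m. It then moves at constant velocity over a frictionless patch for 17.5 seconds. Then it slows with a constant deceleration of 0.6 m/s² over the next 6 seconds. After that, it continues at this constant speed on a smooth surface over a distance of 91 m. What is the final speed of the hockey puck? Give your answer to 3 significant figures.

6.59 m/s

Phase 1 (decelerating): v₀ = 15.0 m/s, a = -0.6 m/s².
v² = v₀² + 2aΔx = 15.0² + 2·-0.6·101 = 104 → v = 10.2 m/s
t = (v − v₀)/a = (10.2 − 15.0)/-0.6 = 8.02 s

Phase 2 (constant speed): v₀ = 10.2 m/s, a = 0 m/s².
v = v₀ + at = 10.2 + (0)(17.5) = 10.2 m/s
Δx = v₀t + ½at² = 10.2·17.5 + 0.5·0·17.5² = 178 m

Phase 3 (decelerating): v₀ = 10.2 m/s, a = -0.6 m/s².
v = v₀ + at = 10.2 + (-0.6)(6) = 6.59 m/s
Δx = v₀t + ½at² = 10.2·6 + 0.5·-0.6·6² = 50.3 m

Phase 4 (constant speed): v₀ = 6.59 m/s, a = 0 m/s².
Constant speed: t = d/v = 91/6.59 = 13.8 s
Final speed = 6.59 m/s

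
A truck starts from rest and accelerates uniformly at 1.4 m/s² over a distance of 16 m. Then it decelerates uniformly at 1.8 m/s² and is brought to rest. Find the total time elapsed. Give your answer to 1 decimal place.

Phase 1 (accelerating): v₀ = 0 m/s, a = 1.4 m/s².
v² = v₀² + 2aΔx = 0² + 2·1.4·16 = 44.8 → v = 6.69 m/s
t = (v − v₀)/a = (6.69 − 0)/1.4 = 4.78 s

Phase 2 (decelerating): v₀ = 6.69 m/s, a = -1.8 m/s².
v = v₀ + at → t = (0 − 6.69) / -1.8 = 3.72 s
v² = v₀² + 2aΔx → Δx = (0² − 6.69²)/(2·-1.8) = 12.4 m
Total time = 4.78 + 3.72 = 8.50 s

8.5 s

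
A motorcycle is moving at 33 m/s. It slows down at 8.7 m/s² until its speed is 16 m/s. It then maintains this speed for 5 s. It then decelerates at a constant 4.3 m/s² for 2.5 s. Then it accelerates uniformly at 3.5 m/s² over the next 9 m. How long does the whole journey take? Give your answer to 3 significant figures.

10.7 s

Phase 1 (decelerating): v₀ = 33.0 m/s, a = -8.7 m/s².
v = v₀ + at → t = (16 − 33.0) / -8.7 = 1.95 s
v² = v₀² + 2aΔx → Δx = (16² − 33.0²)/(2·-8.7) = 47.9 m

Phase 2 (constant speed): v₀ = 16.0 m/s, a = 0 m/s².
v = v₀ + at = 16.0 + (0)(5) = 16.0 m/s
Δx = v₀t + ½at² = 16.0·5 + 0.5·0·5² = 80.0 m

Phase 3 (decelerating): v₀ = 16.0 m/s, a = -4.3 m/s².
v = v₀ + at = 16.0 + (-4.3)(2.5) = 5.25 m/s
Δx = v₀t + ½at² = 16.0·2.5 + 0.5·-4.3·2.5² = 26.6 m

Phase 4 (accelerating): v₀ = 5.25 m/s, a = 3.5 m/s².
v² = v₀² + 2aΔx = 5.25² + 2·3.5·9 = 90.6 → v = 9.52 m/s
t = (v − v₀)/a = (9.52 − 5.25)/3.5 = 1.22 s
Total time = 1.95 + 5.00 + 2.50 + 1.22 = 10.7 s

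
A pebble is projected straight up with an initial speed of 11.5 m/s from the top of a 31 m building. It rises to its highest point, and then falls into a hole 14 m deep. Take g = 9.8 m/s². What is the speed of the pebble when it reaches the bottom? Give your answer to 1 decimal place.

31.8 m/s

Phase 1 (rising): v₀ = 11.5 m/s, a = -9.8 m/s².
v = v₀ + at → t = (0 − 11.5) / -9.8 = 1.17 s
v² = v₀² + 2aΔx → Δx = (0² − 11.5²)/(2·-9.8) = 6.75 m

Phase 2 (falling): v₀ = 0 m/s, a = -9.8 m/s².
Falls 51.7 m from rest: t = √(2·51.7/9.8) = 3.25 s; v = g·t = 31.8 m/s.
Final speed = 31.8 m/s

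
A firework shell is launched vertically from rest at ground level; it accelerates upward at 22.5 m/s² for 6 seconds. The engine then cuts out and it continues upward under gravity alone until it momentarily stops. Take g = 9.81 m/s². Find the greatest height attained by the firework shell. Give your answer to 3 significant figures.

Phase 1 (powered ascent): v₀ = 0 m/s, a = 22.5 m/s².
v = v₀ + at = 0 + (22.5)(6) = 135 m/s
Δx = v₀t + ½at² = 0·6 + 0.5·22.5·6² = 405 m

Phase 2 (coasting upward): v₀ = 135 m/s, a = -9.81 m/s².
v = v₀ + at → t = (0 − 135) / -9.81 = 13.8 s
v² = v₀² + 2aΔx → Δx = (0² − 135²)/(2·-9.81) = 929 m
Maximum height = 405 + 929 = 1330 m

1330 m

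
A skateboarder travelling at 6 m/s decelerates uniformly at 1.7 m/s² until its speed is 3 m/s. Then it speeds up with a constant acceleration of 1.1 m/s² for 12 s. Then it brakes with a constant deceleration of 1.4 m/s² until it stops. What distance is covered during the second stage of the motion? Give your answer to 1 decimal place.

115.2 m

Phase 1 (decelerating): v₀ = 6.00 m/s, a = -1.7 m/s².
v = v₀ + at → t = (3 − 6.00) / -1.7 = 1.76 s
v² = v₀² + 2aΔx → Δx = (3² − 6.00²)/(2·-1.7) = 7.94 m

Phase 2 (accelerating): v₀ = 3.00 m/s, a = 1.1 m/s².
v = v₀ + at = 3.00 + (1.1)(12) = 16.2 m/s
Δx = v₀t + ½at² = 3.00·12 + 0.5·1.1·12² = 115 m
Distance in phase 2 = 115 m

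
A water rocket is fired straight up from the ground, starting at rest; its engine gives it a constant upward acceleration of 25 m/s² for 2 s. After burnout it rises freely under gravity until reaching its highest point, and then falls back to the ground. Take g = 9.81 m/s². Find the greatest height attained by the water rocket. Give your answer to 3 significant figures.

177 m

Phase 1 (powered ascent): v₀ = 0 m/s, a = 25 m/s².
v = v₀ + at = 0 + (25)(2) = 50.0 m/s
Δx = v₀t + ½at² = 0·2 + 0.5·25·2² = 50.0 m

Phase 2 (coasting upward): v₀ = 50.0 m/s, a = -9.81 m/s².
v = v₀ + at → t = (0 − 50.0) / -9.81 = 5.10 s
v² = v₀² + 2aΔx → Δx = (0² − 50.0²)/(2·-9.81) = 127 m
Maximum height = 50.0 + 127 = 177 m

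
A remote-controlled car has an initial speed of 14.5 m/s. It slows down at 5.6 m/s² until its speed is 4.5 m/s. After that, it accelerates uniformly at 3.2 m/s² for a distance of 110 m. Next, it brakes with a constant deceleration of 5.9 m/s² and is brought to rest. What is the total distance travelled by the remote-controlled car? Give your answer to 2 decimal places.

Phase 1 (decelerating): v₀ = 14.5 m/s, a = -5.6 m/s².
v = v₀ + at → t = (4.5 − 14.5) / -5.6 = 1.79 s
v² = v₀² + 2aΔx → Δx = (4.5² − 14.5²)/(2·-5.6) = 17.0 m

Phase 2 (accelerating): v₀ = 4.50 m/s, a = 3.2 m/s².
v² = v₀² + 2aΔx = 4.50² + 2·3.2·110 = 724 → v = 26.9 m/s
t = (v − v₀)/a = (26.9 − 4.50)/3.2 = 7.00 s

Phase 3 (decelerating): v₀ = 26.9 m/s, a = -5.9 m/s².
v = v₀ + at → t = (0 − 26.9) / -5.9 = 4.56 s
v² = v₀² + 2aΔx → Δx = (0² − 26.9²)/(2·-5.9) = 61.4 m
Total distance = 17.0 + 110 + 61.4 = 188 m

188.34 m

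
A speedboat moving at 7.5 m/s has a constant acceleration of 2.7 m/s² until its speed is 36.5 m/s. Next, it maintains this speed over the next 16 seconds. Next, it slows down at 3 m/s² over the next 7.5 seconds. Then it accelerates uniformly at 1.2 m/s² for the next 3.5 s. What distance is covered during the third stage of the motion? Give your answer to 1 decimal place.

189.4 m

Phase 1 (accelerating): v₀ = 7.50 m/s, a = 2.7 m/s².
v = v₀ + at → t = (36.5 − 7.50) / 2.7 = 10.7 s
v² = v₀² + 2aΔx → Δx = (36.5² − 7.50²)/(2·2.7) = 236 m

Phase 2 (constant speed): v₀ = 36.5 m/s, a = 0 m/s².
v = v₀ + at = 36.5 + (0)(16) = 36.5 m/s
Δx = v₀t + ½at² = 36.5·16 + 0.5·0·16² = 584 m

Phase 3 (decelerating): v₀ = 36.5 m/s, a = -3 m/s².
v = v₀ + at = 36.5 + (-3)(7.5) = 14.0 m/s
Δx = v₀t + ½at² = 36.5·7.5 + 0.5·-3·7.5² = 189 m
Distance in phase 3 = 189 m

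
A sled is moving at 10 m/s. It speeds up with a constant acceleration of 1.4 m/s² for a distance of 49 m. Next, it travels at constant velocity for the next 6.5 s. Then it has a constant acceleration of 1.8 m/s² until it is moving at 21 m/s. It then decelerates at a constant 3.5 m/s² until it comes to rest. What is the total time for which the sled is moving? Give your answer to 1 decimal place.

19.5 s

Phase 1 (accelerating): v₀ = 10.0 m/s, a = 1.4 m/s².
v² = v₀² + 2aΔx = 10.0² + 2·1.4·49 = 237 → v = 15.4 m/s
t = (v − v₀)/a = (15.4 − 10.0)/1.4 = 3.86 s

Phase 2 (constant speed): v₀ = 15.4 m/s, a = 0 m/s².
v = v₀ + at = 15.4 + (0)(6.5) = 15.4 m/s
Δx = v₀t + ½at² = 15.4·6.5 + 0.5·0·6.5² = 100 m

Phase 3 (accelerating): v₀ = 15.4 m/s, a = 1.8 m/s².
v = v₀ + at → t = (21 − 15.4) / 1.8 = 3.11 s
v² = v₀² + 2aΔx → Δx = (21² − 15.4²)/(2·1.8) = 56.6 m

Phase 4 (decelerating): v₀ = 21.0 m/s, a = -3.5 m/s².
v = v₀ + at → t = (0 − 21.0) / -3.5 = 6.00 s
v² = v₀² + 2aΔx → Δx = (0² − 21.0²)/(2·-3.5) = 63.0 m
Total time = 3.86 + 6.50 + 3.11 + 6.00 = 19.5 s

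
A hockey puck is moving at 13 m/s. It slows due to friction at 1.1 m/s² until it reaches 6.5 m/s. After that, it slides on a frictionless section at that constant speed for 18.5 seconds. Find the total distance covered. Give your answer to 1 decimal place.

Phase 1 (decelerating): v₀ = 13.0 m/s, a = -1.1 m/s².
v = v₀ + at → t = (6.5 − 13.0) / -1.1 = 5.91 s
v² = v₀² + 2aΔx → Δx = (6.5² − 13.0²)/(2·-1.1) = 57.6 m

Phase 2 (constant speed): v₀ = 6.50 m/s, a = 0 m/s².
v = v₀ + at = 6.50 + (0)(18.5) = 6.50 m/s
Δx = v₀t + ½at² = 6.50·18.5 + 0.5·0·18.5² = 120 m
Total distance = 57.6 + 120 = 178 m

177.9 m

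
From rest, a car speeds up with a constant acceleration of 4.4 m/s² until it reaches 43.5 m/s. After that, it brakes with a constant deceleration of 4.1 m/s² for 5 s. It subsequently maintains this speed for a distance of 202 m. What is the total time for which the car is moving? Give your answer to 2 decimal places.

Phase 1 (accelerating): v₀ = 0 m/s, a = 4.4 m/s².
v = v₀ + at → t = (43.5 − 0) / 4.4 = 9.89 s
v² = v₀² + 2aΔx → Δx = (43.5² − 0²)/(2·4.4) = 215 m

Phase 2 (decelerating): v₀ = 43.5 m/s, a = -4.1 m/s².
v = v₀ + at = 43.5 + (-4.1)(5) = 23.0 m/s
Δx = v₀t + ½at² = 43.5·5 + 0.5·-4.1·5² = 166 m

Phase 3 (constant speed): v₀ = 23.0 m/s, a = 0 m/s².
Constant speed: t = d/v = 202/23.0 = 8.78 s
Total time = 9.89 + 5.00 + 8.78 = 23.7 s

23.67 s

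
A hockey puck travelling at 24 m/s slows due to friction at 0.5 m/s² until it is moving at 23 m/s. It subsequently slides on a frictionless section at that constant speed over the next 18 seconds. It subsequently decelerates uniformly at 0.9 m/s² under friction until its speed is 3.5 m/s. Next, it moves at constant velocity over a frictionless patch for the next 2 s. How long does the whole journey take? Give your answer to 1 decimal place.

Phase 1 (decelerating): v₀ = 24.0 m/s, a = -0.5 m/s².
v = v₀ + at → t = (23 − 24.0) / -0.5 = 2.00 s
v² = v₀² + 2aΔx → Δx = (23² − 24.0²)/(2·-0.5) = 47.0 m

Phase 2 (constant speed): v₀ = 23.0 m/s, a = 0 m/s².
v = v₀ + at = 23.0 + (0)(18) = 23.0 m/s
Δx = v₀t + ½at² = 23.0·18 + 0.5·0·18² = 414 m

Phase 3 (decelerating): v₀ = 23.0 m/s, a = -0.9 m/s².
v = v₀ + at → t = (3.5 − 23.0) / -0.9 = 21.7 s
v² = v₀² + 2aΔx → Δx = (3.5² − 23.0²)/(2·-0.9) = 287 m

Phase 4 (constant speed): v₀ = 3.50 m/s, a = 0 m/s².
v = v₀ + at = 3.50 + (0)(2) = 3.50 m/s
Δx = v₀t + ½at² = 3.50·2 + 0.5·0·2² = 7.00 m
Total time = 2.00 + 18.0 + 21.7 + 2.00 = 43.7 s

43.7 s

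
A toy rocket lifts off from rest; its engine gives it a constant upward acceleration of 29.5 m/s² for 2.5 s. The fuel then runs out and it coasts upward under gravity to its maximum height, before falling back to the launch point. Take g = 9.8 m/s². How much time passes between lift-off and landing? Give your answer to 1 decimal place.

18.7 s

Phase 1 (powered ascent): v₀ = 0 m/s, a = 29.5 m/s².
v = v₀ + at = 0 + (29.5)(2.5) = 73.8 m/s
Δx = v₀t + ½at² = 0·2.5 + 0.5·29.5·2.5² = 92.2 m

Phase 2 (coasting upward): v₀ = 73.8 m/s, a = -9.8 m/s².
v = v₀ + at → t = (0 − 73.8) / -9.8 = 7.53 s
v² = v₀² + 2aΔx → Δx = (0² − 73.8²)/(2·-9.8) = 278 m

Phase 3 (free fall): v₀ = 0 m/s, a = -9.8 m/s².
Falls 370 m from rest: t = √(2·370/9.8) = 8.69 s; v = g·t = 85.1 m/s.
Total time = 2.50 + 7.53 + 8.69 = 18.7 s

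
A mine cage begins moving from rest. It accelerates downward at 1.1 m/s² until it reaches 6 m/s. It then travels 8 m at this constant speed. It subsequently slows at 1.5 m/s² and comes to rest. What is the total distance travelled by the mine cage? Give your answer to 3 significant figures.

Phase 1 (accelerating): v₀ = 0 m/s, a = 1.1 m/s².
v = v₀ + at → t = (6 − 0) / 1.1 = 5.45 s
v² = v₀² + 2aΔx → Δx = (6² − 0²)/(2·1.1) = 16.4 m

Phase 2 (constant speed): v₀ = 6.00 m/s, a = 0 m/s².
Constant speed: t = d/v = 8/6.00 = 1.33 s

Phase 3 (decelerating): v₀ = 6.00 m/s, a = -1.5 m/s².
v = v₀ + at → t = (0 − 6.00) / -1.5 = 4.00 s
v² = v₀² + 2aΔx → Δx = (0² − 6.00²)/(2·-1.5) = 12.0 m
Total distance = 16.4 + 8.00 + 12.0 = 36.4 m

36.4 m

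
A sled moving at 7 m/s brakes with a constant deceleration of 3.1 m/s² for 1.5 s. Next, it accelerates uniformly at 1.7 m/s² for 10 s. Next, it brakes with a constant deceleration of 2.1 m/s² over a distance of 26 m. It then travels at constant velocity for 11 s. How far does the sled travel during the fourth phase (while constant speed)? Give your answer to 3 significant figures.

Phase 1 (decelerating): v₀ = 7.00 m/s, a = -3.1 m/s².
v = v₀ + at = 7.00 + (-3.1)(1.5) = 2.35 m/s
Δx = v₀t + ½at² = 7.00·1.5 + 0.5·-3.1·1.5² = 7.01 m

Phase 2 (accelerating): v₀ = 2.35 m/s, a = 1.7 m/s².
v = v₀ + at = 2.35 + (1.7)(10) = 19.4 m/s
Δx = v₀t + ½at² = 2.35·10 + 0.5·1.7·10² = 108 m

Phase 3 (decelerating): v₀ = 19.4 m/s, a = -2.1 m/s².
v² = v₀² + 2aΔx = 19.4² + 2·-2.1·26 = 265 → v = 16.3 m/s
t = (v − v₀)/a = (16.3 − 19.4)/-2.1 = 1.46 s

Phase 4 (constant speed): v₀ = 16.3 m/s, a = 0 m/s².
v = v₀ + at = 16.3 + (0)(11) = 16.3 m/s
Δx = v₀t + ½at² = 16.3·11 + 0.5·0·11² = 179 m
Distance in phase 4 = 179 m

179 m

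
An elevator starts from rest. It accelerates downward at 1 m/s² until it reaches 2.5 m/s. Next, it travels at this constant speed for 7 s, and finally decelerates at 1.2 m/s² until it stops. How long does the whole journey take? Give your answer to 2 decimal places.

Phase 1 (accelerating): v₀ = 0 m/s, a = 1 m/s².
v = v₀ + at → t = (2.5 − 0) / 1 = 2.50 s
v² = v₀² + 2aΔx → Δx = (2.5² − 0²)/(2·1) = 3.12 m

Phase 2 (constant speed): v₀ = 2.50 m/s, a = 0 m/s².
v = v₀ + at = 2.50 + (0)(7) = 2.50 m/s
Δx = v₀t + ½at² = 2.50·7 + 0.5·0·7² = 17.5 m

Phase 3 (decelerating): v₀ = 2.50 m/s, a = -1.2 m/s².
v = v₀ + at → t = (0 − 2.50) / -1.2 = 2.08 s
v² = v₀² + 2aΔx → Δx = (0² − 2.50²)/(2·-1.2) = 2.60 m
Total time = 2.50 + 7.00 + 2.08 = 11.6 s

11.58 s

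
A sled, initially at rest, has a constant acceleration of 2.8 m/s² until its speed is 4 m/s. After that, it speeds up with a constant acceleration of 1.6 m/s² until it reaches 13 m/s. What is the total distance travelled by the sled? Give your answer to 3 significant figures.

Phase 1 (accelerating): v₀ = 0 m/s, a = 2.8 m/s².
v = v₀ + at → t = (4 − 0) / 2.8 = 1.43 s
v² = v₀² + 2aΔx → Δx = (4² − 0²)/(2·2.8) = 2.86 m

Phase 2 (accelerating): v₀ = 4.00 m/s, a = 1.6 m/s².
v = v₀ + at → t = (13 − 4.00) / 1.6 = 5.62 s
v² = v₀² + 2aΔx → Δx = (13² − 4.00²)/(2·1.6) = 47.8 m
Total distance = 2.86 + 47.8 = 50.7 m

50.7 m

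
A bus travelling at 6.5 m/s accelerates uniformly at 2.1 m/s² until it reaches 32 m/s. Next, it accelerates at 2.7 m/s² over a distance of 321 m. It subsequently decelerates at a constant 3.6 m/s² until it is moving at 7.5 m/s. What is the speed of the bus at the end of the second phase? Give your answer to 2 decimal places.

52.51 m/s

Phase 1 (accelerating): v₀ = 6.50 m/s, a = 2.1 m/s².
v = v₀ + at → t = (32 − 6.50) / 2.1 = 12.1 s
v² = v₀² + 2aΔx → Δx = (32² − 6.50²)/(2·2.1) = 234 m

Phase 2 (accelerating): v₀ = 32.0 m/s, a = 2.7 m/s².
v² = v₀² + 2aΔx = 32.0² + 2·2.7·321 = 2760 → v = 52.5 m/s
t = (v − v₀)/a = (52.5 − 32.0)/2.7 = 7.60 s
Speed at end of phase 2 = 52.5 m/s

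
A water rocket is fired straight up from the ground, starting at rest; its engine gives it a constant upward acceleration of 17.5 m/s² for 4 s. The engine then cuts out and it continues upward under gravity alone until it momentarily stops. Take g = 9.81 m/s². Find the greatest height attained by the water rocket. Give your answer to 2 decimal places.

Phase 1 (powered ascent): v₀ = 0 m/s, a = 17.5 m/s².
v = v₀ + at = 0 + (17.5)(4) = 70.0 m/s
Δx = v₀t + ½at² = 0·4 + 0.5·17.5·4² = 140 m

Phase 2 (coasting upward): v₀ = 70.0 m/s, a = -9.81 m/s².
v = v₀ + at → t = (0 − 70.0) / -9.81 = 7.14 s
v² = v₀² + 2aΔx → Δx = (0² − 70.0²)/(2·-9.81) = 250 m
Maximum height = 140 + 250 = 390 m

389.75 m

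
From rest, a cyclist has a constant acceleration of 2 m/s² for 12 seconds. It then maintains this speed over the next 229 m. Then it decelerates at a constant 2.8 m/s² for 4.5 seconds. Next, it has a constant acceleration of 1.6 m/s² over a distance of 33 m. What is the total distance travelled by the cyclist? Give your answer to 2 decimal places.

Phase 1 (accelerating): v₀ = 0 m/s, a = 2 m/s².
v = v₀ + at = 0 + (2)(12) = 24.0 m/s
Δx = v₀t + ½at² = 0·12 + 0.5·2·12² = 144 m

Phase 2 (constant speed): v₀ = 24.0 m/s, a = 0 m/s².
Constant speed: t = d/v = 229/24.0 = 9.54 s

Phase 3 (decelerating): v₀ = 24.0 m/s, a = -2.8 m/s².
v = v₀ + at = 24.0 + (-2.8)(4.5) = 11.4 m/s
Δx = v₀t + ½at² = 24.0·4.5 + 0.5·-2.8·4.5² = 79.7 m

Phase 4 (accelerating): v₀ = 11.4 m/s, a = 1.6 m/s².
v² = v₀² + 2aΔx = 11.4² + 2·1.6·33 = 236 → v = 15.3 m/s
t = (v − v₀)/a = (15.3 − 11.4)/1.6 = 2.47 s
Total distance = 144 + 229 + 79.7 + 33.0 = 486 m

485.65 m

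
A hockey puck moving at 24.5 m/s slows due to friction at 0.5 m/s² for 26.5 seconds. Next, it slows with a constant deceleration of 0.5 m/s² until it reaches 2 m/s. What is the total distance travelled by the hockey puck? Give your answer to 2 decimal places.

Phase 1 (decelerating): v₀ = 24.5 m/s, a = -0.5 m/s².
v = v₀ + at = 24.5 + (-0.5)(26.5) = 11.2 m/s
Δx = v₀t + ½at² = 24.5·26.5 + 0.5·-0.5·26.5² = 474 m

Phase 2 (decelerating): v₀ = 11.2 m/s, a = -0.5 m/s².
v = v₀ + at → t = (2 − 11.2) / -0.5 = 18.5 s
v² = v₀² + 2aΔx → Δx = (2² − 11.2²)/(2·-0.5) = 123 m
Total distance = 474 + 123 = 596 m

596.25 m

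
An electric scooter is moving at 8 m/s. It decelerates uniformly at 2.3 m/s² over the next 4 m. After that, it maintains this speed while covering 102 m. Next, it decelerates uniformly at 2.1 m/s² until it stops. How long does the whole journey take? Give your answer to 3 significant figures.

Phase 1 (decelerating): v₀ = 8.00 m/s, a = -2.3 m/s².
v² = v₀² + 2aΔx = 8.00² + 2·-2.3·4 = 45.6 → v = 6.75 m/s
t = (v − v₀)/a = (6.75 − 8.00)/-2.3 = 0.542 s

Phase 2 (constant speed): v₀ = 6.75 m/s, a = 0 m/s².
Constant speed: t = d/v = 102/6.75 = 15.1 s

Phase 3 (decelerating): v₀ = 6.75 m/s, a = -2.1 m/s².
v = v₀ + at → t = (0 − 6.75) / -2.1 = 3.22 s
v² = v₀² + 2aΔx → Δx = (0² − 6.75²)/(2·-2.1) = 10.9 m
Total time = 0.542 + 15.1 + 3.22 = 18.9 s

18.9 s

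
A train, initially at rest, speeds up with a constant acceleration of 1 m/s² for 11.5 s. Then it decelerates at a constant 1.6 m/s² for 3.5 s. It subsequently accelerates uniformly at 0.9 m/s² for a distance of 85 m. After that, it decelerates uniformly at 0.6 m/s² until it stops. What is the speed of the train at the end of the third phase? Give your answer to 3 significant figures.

Phase 1 (accelerating): v₀ = 0 m/s, a = 1 m/s².
v = v₀ + at = 0 + (1)(11.5) = 11.5 m/s
Δx = v₀t + ½at² = 0·11.5 + 0.5·1·11.5² = 66.1 m

Phase 2 (decelerating): v₀ = 11.5 m/s, a = -1.6 m/s².
v = v₀ + at = 11.5 + (-1.6)(3.5) = 5.90 m/s
Δx = v₀t + ½at² = 11.5·3.5 + 0.5·-1.6·3.5² = 30.4 m

Phase 3 (accelerating): v₀ = 5.90 m/s, a = 0.9 m/s².
v² = v₀² + 2aΔx = 5.90² + 2·0.9·85 = 188 → v = 13.7 m/s
t = (v − v₀)/a = (13.7 − 5.90)/0.9 = 8.67 s
Speed at end of phase 3 = 13.7 m/s

13.7 m/s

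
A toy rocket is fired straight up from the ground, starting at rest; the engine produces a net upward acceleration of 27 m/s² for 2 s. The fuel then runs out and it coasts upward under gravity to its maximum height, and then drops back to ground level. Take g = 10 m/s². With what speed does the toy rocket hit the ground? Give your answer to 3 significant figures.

63.2 m/s

Phase 1 (powered ascent): v₀ = 0 m/s, a = 27 m/s².
v = v₀ + at = 0 + (27)(2) = 54.0 m/s
Δx = v₀t + ½at² = 0·2 + 0.5·27·2² = 54.0 m

Phase 2 (coasting upward): v₀ = 54.0 m/s, a = -10 m/s².
v = v₀ + at → t = (0 − 54.0) / -10 = 5.40 s
v² = v₀² + 2aΔx → Δx = (0² − 54.0²)/(2·-10) = 146 m

Phase 3 (free fall): v₀ = 0 m/s, a = -10 m/s².
Falls 200 m from rest: t = √(2·200/10) = 6.32 s; v = g·t = 63.2 m/s.
Impact speed = 63.2 m/s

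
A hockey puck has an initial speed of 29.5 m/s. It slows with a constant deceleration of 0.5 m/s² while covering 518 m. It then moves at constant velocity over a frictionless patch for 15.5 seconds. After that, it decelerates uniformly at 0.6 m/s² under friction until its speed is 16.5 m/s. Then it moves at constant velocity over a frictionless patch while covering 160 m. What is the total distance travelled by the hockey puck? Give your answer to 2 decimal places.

Phase 1 (decelerating): v₀ = 29.5 m/s, a = -0.5 m/s².
v² = v₀² + 2aΔx = 29.5² + 2·-0.5·518 = 352 → v = 18.8 m/s
t = (v − v₀)/a = (18.8 − 29.5)/-0.5 = 21.5 s

Phase 2 (constant speed): v₀ = 18.8 m/s, a = 0 m/s².
v = v₀ + at = 18.8 + (0)(15.5) = 18.8 m/s
Δx = v₀t + ½at² = 18.8·15.5 + 0.5·0·15.5² = 291 m

Phase 3 (decelerating): v₀ = 18.8 m/s, a = -0.6 m/s².
v = v₀ + at → t = (16.5 − 18.8) / -0.6 = 3.78 s
v² = v₀² + 2aΔx → Δx = (16.5² − 18.8²)/(2·-0.6) = 66.7 m

Phase 4 (constant speed): v₀ = 16.5 m/s, a = 0 m/s².
Constant speed: t = d/v = 160/16.5 = 9.70 s
Total distance = 518 + 291 + 66.7 + 160 = 1040 m

1035.58 m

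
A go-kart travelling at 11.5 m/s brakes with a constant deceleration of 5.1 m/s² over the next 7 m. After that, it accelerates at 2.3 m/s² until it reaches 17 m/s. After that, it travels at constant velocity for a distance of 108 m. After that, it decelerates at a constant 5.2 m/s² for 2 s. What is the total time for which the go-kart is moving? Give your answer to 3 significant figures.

Phase 1 (decelerating): v₀ = 11.5 m/s, a = -5.1 m/s².
v² = v₀² + 2aΔx = 11.5² + 2·-5.1·7 = 60.9 → v = 7.80 m/s
t = (v − v₀)/a = (7.80 − 11.5)/-5.1 = 0.725 s

Phase 2 (accelerating): v₀ = 7.80 m/s, a = 2.3 m/s².
v = v₀ + at → t = (17 − 7.80) / 2.3 = 4.00 s
v² = v₀² + 2aΔx → Δx = (17² − 7.80²)/(2·2.3) = 49.6 m

Phase 3 (constant speed): v₀ = 17.0 m/s, a = 0 m/s².
Constant speed: t = d/v = 108/17.0 = 6.35 s

Phase 4 (decelerating): v₀ = 17.0 m/s, a = -5.2 m/s².
v = v₀ + at = 17.0 + (-5.2)(2) = 6.60 m/s
Δx = v₀t + ½at² = 17.0·2 + 0.5·-5.2·2² = 23.6 m
Total time = 0.725 + 4.00 + 6.35 + 2.00 = 13.1 s

13.1 s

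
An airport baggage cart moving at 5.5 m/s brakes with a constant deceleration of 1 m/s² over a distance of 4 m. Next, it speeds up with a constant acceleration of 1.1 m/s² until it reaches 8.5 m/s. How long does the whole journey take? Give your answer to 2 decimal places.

4.22 s

Phase 1 (decelerating): v₀ = 5.50 m/s, a = -1 m/s².
v² = v₀² + 2aΔx = 5.50² + 2·-1·4 = 22.2 → v = 4.72 m/s
t = (v − v₀)/a = (4.72 − 5.50)/-1 = 0.783 s

Phase 2 (accelerating): v₀ = 4.72 m/s, a = 1.1 m/s².
v = v₀ + at → t = (8.5 − 4.72) / 1.1 = 3.44 s
v² = v₀² + 2aΔx → Δx = (8.5² − 4.72²)/(2·1.1) = 22.7 m
Total time = 0.783 + 3.44 = 4.22 s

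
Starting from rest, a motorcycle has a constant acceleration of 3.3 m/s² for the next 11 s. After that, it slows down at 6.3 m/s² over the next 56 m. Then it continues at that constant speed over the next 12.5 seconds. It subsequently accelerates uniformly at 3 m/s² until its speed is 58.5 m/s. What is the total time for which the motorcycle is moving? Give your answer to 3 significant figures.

Phase 1 (accelerating): v₀ = 0 m/s, a = 3.3 m/s².
v = v₀ + at = 0 + (3.3)(11) = 36.3 m/s
Δx = v₀t + ½at² = 0·11 + 0.5·3.3·11² = 200 m

Phase 2 (decelerating): v₀ = 36.3 m/s, a = -6.3 m/s².
v² = v₀² + 2aΔx = 36.3² + 2·-6.3·56 = 612 → v = 24.7 m/s
t = (v − v₀)/a = (24.7 − 36.3)/-6.3 = 1.83 s

Phase 3 (constant speed): v₀ = 24.7 m/s, a = 0 m/s².
v = v₀ + at = 24.7 + (0)(12.5) = 24.7 m/s
Δx = v₀t + ½at² = 24.7·12.5 + 0.5·0·12.5² = 309 m

Phase 4 (accelerating): v₀ = 24.7 m/s, a = 3 m/s².
v = v₀ + at → t = (58.5 − 24.7) / 3 = 11.3 s
v² = v₀² + 2aΔx → Δx = (58.5² − 24.7²)/(2·3) = 468 m
Total time = 11.0 + 1.83 + 12.5 + 11.3 = 36.6 s

36.6 s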